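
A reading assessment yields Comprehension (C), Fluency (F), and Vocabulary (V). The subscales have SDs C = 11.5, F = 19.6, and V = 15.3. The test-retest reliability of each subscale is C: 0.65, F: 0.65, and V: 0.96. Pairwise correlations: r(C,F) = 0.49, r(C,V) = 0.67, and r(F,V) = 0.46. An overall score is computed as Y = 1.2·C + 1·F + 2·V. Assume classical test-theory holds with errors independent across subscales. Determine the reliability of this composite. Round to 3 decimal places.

Var(Y) = 1.2²·11.5² + 19.6² + 2²·15.3² + 2·[1.2·11.5·19.6·0.49 + 2.4·11.5·15.3·0.67 + 2·19.6·15.3·0.46] = 1510.96 + 1382.7 = 2893.66.
Under uncorrelated errors the observed covariances equal the true-score covariances, so only the own-variance terms attenuate.
True-score variance = [1.2²·11.5²·0.65 + 19.6²·0.65 + 2²·15.3²·0.96] + 1382.7 = 1272.4 + 1382.7 = 2655.1.
Reliability = 2655.1 / 2893.66 = 0.918.

0.918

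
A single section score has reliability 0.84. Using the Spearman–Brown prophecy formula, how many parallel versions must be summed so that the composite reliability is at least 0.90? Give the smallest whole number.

2

k ≥ ρ*(1−ρ₁)/(ρ₁(1−ρ*)) = 0.90·0.16 / (0.84·0.10) = 1.714.
Smallest integer k = 2.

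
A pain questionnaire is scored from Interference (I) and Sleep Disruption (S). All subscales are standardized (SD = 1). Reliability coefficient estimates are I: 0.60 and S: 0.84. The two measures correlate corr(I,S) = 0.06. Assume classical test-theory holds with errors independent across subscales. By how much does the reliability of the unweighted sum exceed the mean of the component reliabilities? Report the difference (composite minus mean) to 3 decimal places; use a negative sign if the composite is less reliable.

Var(sum) = 2 + 0.12 = 2.12; true-score variance = 1.44 + 0.12 = 1.56; composite reliability = 0.7358.
Mean component reliability = 0.7200.
Difference = 0.7358 − 0.7200 = 0.016.

0.016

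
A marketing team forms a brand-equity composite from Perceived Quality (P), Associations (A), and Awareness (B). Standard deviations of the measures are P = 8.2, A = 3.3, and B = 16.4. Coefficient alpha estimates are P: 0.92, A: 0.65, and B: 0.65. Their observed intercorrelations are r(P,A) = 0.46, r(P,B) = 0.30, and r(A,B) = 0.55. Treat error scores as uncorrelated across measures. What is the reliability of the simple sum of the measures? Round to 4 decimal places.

0.7983

Var(P+A+B) = 8.2² + 3.3² + 16.4² + 2·[8.2·3.3·0.46 + 8.2·16.4·0.30 + 3.3·16.4·0.55] = 347.09 + 165.115 = 512.205.
Because errors are independent across components, Cov(Tᵢ,Tⱼ) = Cov(Xᵢ,Xⱼ); the off-diagonal part of the true-score variance is the same as above.
True-score variance = [8.2²·0.92 + 3.3²·0.65 + 16.4²·0.65] + 165.115 = 243.763 + 165.115 = 408.878.
Reliability = 408.878 / 512.205 = 0.7983.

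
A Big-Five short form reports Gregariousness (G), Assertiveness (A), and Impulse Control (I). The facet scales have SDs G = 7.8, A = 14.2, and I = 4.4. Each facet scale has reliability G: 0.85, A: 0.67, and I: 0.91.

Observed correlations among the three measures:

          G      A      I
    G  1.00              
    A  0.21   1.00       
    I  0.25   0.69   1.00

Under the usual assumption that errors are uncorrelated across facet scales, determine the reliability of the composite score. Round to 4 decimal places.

Var(G+A+I) = 7.8² + 14.2² + 4.4² + 2·[7.8·14.2·0.21 + 7.8·4.4·0.25 + 14.2·4.4·0.69] = 281.84 + 149.902 = 431.742.
Under uncorrelated errors the observed covariances equal the true-score covariances, so only the own-variance terms attenuate.
True-score variance = [7.8²·0.85 + 14.2²·0.67 + 4.4²·0.91] + 149.902 = 204.43 + 149.902 = 354.332.
Reliability = 354.332 / 431.742 = 0.8207.

0.8207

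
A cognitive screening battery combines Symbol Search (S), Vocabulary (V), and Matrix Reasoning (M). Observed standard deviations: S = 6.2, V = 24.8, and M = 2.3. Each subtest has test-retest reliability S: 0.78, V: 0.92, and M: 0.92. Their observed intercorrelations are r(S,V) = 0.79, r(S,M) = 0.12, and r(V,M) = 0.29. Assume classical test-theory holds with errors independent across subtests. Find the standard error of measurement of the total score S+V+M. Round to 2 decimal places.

7.62

Var(total) = 658.77 + 279.446 = 938.216.
True-score variance = 600.687 + 279.446 = 880.133, so reliability = 0.9381.
Error variance = 938.216 − 880.133 = 58.0832; SEM = √58.0832 = 7.62.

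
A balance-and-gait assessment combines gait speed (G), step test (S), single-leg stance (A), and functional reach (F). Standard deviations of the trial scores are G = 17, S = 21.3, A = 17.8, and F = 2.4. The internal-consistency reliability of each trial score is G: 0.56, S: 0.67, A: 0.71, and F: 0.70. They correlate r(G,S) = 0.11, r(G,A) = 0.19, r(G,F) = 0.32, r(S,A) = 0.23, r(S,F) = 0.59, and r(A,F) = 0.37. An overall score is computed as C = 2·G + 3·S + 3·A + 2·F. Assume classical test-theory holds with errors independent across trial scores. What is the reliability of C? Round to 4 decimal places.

0.7662

Var(C) = 2²·17² + 3²·21.3² + 3²·17.8² + 2²·2.4² + 2·[6·17·21.3·0.11 + 6·17·17.8·0.19 + 4·17·2.4·0.32 + 9·21.3·17.8·0.23 + 6·21.3·2.4·0.59 + 6·17.8·2.4·0.37] = 8113.81 + 3393.59 = 11507.4.
With uncorrelated errors the cross-covariances are all true-score covariance, so they carry over unchanged; only the diagonal terms shrink to ρᵢσᵢ².
True-score variance = [2²·17²·0.56 + 3²·21.3²·0.67 + 3²·17.8²·0.71 + 2²·2.4²·0.70] + 3393.59 = 5423.85 + 3393.59 = 8817.44.
Reliability = 8817.44 / 11507.4 = 0.7662.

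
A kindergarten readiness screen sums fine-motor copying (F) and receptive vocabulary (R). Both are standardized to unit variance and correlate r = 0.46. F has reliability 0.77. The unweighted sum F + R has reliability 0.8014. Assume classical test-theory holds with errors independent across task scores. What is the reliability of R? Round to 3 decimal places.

Var(F+R) = 2 + 2·0.46 = 2.920.
True-score variance = ρ_F + ρ_R + 2·0.46, so 0.8014 = (0.77 + ρ_R + 0.92) / 2.920.
ρ_R = 0.8014·2.920 − 0.77 − 0.92 = 0.650.

0.650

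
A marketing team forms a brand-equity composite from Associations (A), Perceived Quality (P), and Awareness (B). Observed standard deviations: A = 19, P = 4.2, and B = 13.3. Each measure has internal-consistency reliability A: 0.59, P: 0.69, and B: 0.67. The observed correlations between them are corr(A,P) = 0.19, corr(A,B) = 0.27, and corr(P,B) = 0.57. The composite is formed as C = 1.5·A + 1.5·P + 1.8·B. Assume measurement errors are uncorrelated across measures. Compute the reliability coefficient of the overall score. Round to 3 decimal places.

Var(C) = 1.5²·19² + 1.5²·4.2² + 1.8²·13.3² + 2·[2.25·19·4.2·0.19 + 2.7·19·13.3·0.27 + 2.7·4.2·13.3·0.57] = 1425.06 + 608.603 = 2033.67.
With uncorrelated errors the cross-covariances are all true-score covariance, so they carry over unchanged; only the diagonal terms shrink to ρᵢσᵢ².
True-score variance = [1.5²·19²·0.59 + 1.5²·4.2²·0.69 + 1.8²·13.3²·0.67] + 608.603 = 890.606 + 608.603 = 1499.21.
Reliability = 1499.21 / 2033.67 = 0.737.

0.737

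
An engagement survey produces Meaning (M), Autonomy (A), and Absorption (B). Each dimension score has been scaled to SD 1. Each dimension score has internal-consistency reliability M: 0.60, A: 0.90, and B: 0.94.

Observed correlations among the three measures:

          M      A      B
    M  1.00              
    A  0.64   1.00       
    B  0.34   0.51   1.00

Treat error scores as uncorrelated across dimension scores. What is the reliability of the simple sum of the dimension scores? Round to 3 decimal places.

0.906

Var(M+A+B) = 3 + 2·[0.64 + 0.34 + 0.51] = 3 + 2.98 = 5.98.
With uncorrelated errors the cross-covariances are all true-score covariance, so they carry over unchanged; only the diagonal terms shrink to ρᵢσᵢ².
True-score variance = [0.60 + 0.90 + 0.94] + 2.98 = 2.44 + 2.98 = 5.42.
Reliability = 5.42 / 5.98 = 0.906.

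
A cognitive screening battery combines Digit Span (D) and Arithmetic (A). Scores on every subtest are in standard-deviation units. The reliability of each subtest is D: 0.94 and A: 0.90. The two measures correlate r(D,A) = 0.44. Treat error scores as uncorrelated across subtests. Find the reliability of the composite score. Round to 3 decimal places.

0.944

Var(D+A) = 2 + 2·[0.44] = 2 + 0.88 = 2.88.
Under uncorrelated errors the observed covariances equal the true-score covariances, so only the own-variance terms attenuate.
True-score variance = [0.94 + 0.90] + 0.88 = 1.84 + 0.88 = 2.72.
Reliability = 2.72 / 2.88 = 0.944.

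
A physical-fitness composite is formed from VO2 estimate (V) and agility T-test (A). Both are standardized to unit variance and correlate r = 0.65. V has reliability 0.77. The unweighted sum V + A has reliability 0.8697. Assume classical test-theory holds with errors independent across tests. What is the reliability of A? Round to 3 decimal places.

0.800

Var(V+A) = 2 + 2·0.65 = 3.300.
True-score variance = ρ_V + ρ_A + 2·0.65, so 0.8697 = (0.77 + ρ_A + 1.30) / 3.300.
ρ_A = 0.8697·3.300 − 0.77 − 1.30 = 0.800.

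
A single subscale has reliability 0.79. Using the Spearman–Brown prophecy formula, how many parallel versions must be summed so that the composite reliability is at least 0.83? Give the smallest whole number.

k ≥ ρ*(1−ρ₁)/(ρ₁(1−ρ*)) = 0.83·0.21 / (0.79·0.17) = 1.298.
Smallest integer k = 2.

2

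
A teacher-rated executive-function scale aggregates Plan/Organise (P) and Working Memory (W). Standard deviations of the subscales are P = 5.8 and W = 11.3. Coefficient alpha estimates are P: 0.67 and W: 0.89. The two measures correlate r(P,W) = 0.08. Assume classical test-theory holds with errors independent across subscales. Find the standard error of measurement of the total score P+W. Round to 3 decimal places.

5.015

Var(total) = 161.33 + 10.4864 = 171.816.
True-score variance = 136.183 + 10.4864 = 146.669, so reliability = 0.8536.
Error variance = 171.816 − 146.669 = 25.1471; SEM = √25.1471 = 5.015.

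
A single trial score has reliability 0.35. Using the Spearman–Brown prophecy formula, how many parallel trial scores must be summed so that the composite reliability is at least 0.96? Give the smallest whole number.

45

k ≥ ρ*(1−ρ₁)/(ρ₁(1−ρ*)) = 0.96·0.65 / (0.35·0.04) = 44.571.
Smallest integer k = 45.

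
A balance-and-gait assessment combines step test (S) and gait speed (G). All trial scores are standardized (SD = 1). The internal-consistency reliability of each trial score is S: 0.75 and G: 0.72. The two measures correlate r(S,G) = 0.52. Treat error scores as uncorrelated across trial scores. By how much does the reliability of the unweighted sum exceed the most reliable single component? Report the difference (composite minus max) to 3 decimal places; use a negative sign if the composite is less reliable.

Var(sum) = 2 + 1.04 = 3.04; true-score variance = 1.47 + 1.04 = 2.51; composite reliability = 0.8257.
Max component reliability = 0.7500.
Difference = 0.8257 − 0.7500 = 0.076.

0.076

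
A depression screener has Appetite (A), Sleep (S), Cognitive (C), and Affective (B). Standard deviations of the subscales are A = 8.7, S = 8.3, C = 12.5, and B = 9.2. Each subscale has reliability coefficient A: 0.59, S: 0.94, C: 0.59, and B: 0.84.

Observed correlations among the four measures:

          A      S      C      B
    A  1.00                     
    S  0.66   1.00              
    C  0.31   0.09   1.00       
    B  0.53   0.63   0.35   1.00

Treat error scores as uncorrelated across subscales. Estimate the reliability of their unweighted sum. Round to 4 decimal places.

Var(A+S+C+B) = 8.7² + 8.3² + 12.5² + 9.2² + 2·[8.7·8.3·0.66 + 8.7·12.5·0.31 + 8.7·9.2·0.53 + 8.3·12.5·0.09 + 8.3·9.2·0.63 + 12.5·9.2·0.35] = 385.47 + 442.973 = 828.443.
Under uncorrelated errors the observed covariances equal the true-score covariances, so only the own-variance terms attenuate.
True-score variance = [8.7²·0.59 + 8.3²·0.94 + 12.5²·0.59 + 9.2²·0.84] + 442.973 = 272.699 + 442.973 = 715.672.
Reliability = 715.672 / 828.443 = 0.8639.

0.8639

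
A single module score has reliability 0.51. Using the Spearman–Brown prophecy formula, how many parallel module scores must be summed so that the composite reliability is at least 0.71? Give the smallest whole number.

3

k ≥ ρ*(1−ρ₁)/(ρ₁(1−ρ*)) = 0.71·0.49 / (0.51·0.29) = 2.352.
Smallest integer k = 3.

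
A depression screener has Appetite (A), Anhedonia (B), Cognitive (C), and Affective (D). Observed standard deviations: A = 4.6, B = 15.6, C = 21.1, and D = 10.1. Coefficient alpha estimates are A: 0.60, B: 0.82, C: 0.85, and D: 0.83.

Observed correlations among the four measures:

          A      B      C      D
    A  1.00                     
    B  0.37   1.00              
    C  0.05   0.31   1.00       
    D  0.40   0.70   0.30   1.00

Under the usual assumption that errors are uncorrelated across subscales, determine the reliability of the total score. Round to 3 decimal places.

0.907

Var(A+B+C+D) = 4.6² + 15.6² + 21.1² + 10.1² + 2·[4.6·15.6·0.37 + 4.6·21.1·0.05 + 4.6·10.1·0.40 + 15.6·21.1·0.31 + 15.6·10.1·0.70 + 21.1·10.1·0.30] = 811.74 + 652.506 = 1464.25.
Because errors are independent across components, Cov(Tᵢ,Tⱼ) = Cov(Xᵢ,Xⱼ); the off-diagonal part of the true-score variance is the same as above.
True-score variance = [4.6²·0.60 + 15.6²·0.82 + 21.1²·0.85 + 10.1²·0.83] + 652.506 = 675.348 + 652.506 = 1327.85.
Reliability = 1327.85 / 1464.25 = 0.907.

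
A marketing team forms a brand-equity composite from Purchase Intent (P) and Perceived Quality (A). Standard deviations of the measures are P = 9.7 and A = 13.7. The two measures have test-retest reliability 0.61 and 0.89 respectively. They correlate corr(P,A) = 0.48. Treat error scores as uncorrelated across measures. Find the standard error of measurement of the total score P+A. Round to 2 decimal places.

7.57

Var(total) = 281.78 + 127.574 = 409.354.
True-score variance = 224.439 + 127.574 = 352.013, so reliability = 0.8599.
Error variance = 409.354 − 352.013 = 57.341; SEM = √57.341 = 7.57.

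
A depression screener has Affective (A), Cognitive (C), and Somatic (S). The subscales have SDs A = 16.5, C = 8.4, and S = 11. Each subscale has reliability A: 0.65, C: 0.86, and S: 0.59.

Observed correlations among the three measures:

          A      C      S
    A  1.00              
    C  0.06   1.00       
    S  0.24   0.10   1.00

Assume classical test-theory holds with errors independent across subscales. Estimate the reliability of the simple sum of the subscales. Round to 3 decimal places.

Var(A+C+S) = 16.5² + 8.4² + 11² + 2·[16.5·8.4·0.06 + 16.5·11·0.24 + 8.4·11·0.10] = 463.81 + 122.232 = 586.042.
With uncorrelated errors the cross-covariances are all true-score covariance, so they carry over unchanged; only the diagonal terms shrink to ρᵢσᵢ².
True-score variance = [16.5²·0.65 + 8.4²·0.86 + 11²·0.59] + 122.232 = 309.034 + 122.232 = 431.266.
Reliability = 431.266 / 586.042 = 0.736.

0.736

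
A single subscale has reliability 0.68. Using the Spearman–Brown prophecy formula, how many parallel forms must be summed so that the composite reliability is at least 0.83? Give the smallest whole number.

k ≥ ρ*(1−ρ₁)/(ρ₁(1−ρ*)) = 0.83·0.32 / (0.68·0.17) = 2.298.
Smallest integer k = 3.

3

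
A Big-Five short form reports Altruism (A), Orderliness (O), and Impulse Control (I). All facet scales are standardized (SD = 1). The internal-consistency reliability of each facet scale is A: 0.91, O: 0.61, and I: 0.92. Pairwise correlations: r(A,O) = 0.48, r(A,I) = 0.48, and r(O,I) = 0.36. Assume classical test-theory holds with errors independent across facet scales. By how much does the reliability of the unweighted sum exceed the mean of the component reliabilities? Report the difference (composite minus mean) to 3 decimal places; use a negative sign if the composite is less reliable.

Var(sum) = 3 + 2.64 = 5.64; true-score variance = 2.44 + 2.64 = 5.08; composite reliability = 0.9007.
Mean component reliability = 0.8133.
Difference = 0.9007 − 0.8133 = 0.087.

0.087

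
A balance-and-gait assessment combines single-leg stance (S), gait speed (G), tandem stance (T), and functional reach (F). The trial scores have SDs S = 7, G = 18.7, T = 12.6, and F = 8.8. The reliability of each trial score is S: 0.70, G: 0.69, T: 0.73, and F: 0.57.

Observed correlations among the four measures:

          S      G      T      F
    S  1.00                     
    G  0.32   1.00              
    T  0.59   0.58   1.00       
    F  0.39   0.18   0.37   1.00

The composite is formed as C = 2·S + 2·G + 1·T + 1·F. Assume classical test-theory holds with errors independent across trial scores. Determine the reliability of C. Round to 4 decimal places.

Var(C) = 2²·7² + 2²·18.7² + 12.6² + 8.8² + 2·[4·7·18.7·0.32 + 2·7·12.6·0.59 + 2·7·8.8·0.39 + 2·18.7·12.6·0.58 + 2·18.7·8.8·0.18 + 12.6·8.8·0.37] = 1830.96 + 1386.52 = 3217.48.
With uncorrelated errors the cross-covariances are all true-score covariance, so they carry over unchanged; only the diagonal terms shrink to ρᵢσᵢ².
True-score variance = [2²·7²·0.70 + 2²·18.7²·0.69 + 12.6²·0.73 + 8.8²·0.57] + 1386.52 = 1262.38 + 1386.52 = 2648.9.
Reliability = 2648.9 / 3217.48 = 0.8233.

0.8233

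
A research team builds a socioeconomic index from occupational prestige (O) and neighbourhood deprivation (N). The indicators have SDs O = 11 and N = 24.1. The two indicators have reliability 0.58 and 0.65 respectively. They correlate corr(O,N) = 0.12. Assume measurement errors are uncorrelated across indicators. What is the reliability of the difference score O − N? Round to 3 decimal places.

0.602

Var(O−N) = 11² + 24.1² − 2·11·24.1·0.12 = 701.81 − 63.624 = 638.186.
Under uncorrelated errors the observed covariances equal the true-score covariances, so only the own-variance terms attenuate.
True-score variance = [11²·0.58 + 24.1²·0.65] − 63.624 = 447.707 − 63.624 = 384.083.
Reliability = 384.083 / 638.186 = 0.602.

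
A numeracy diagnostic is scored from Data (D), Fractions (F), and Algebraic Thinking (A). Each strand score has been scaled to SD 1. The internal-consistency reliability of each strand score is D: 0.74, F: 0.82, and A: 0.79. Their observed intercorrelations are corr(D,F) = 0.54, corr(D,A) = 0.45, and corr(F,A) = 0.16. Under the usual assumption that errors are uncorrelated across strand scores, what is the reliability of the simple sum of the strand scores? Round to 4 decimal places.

Var(D+F+A) = 3 + 2·[0.54 + 0.45 + 0.16] = 3 + 2.3 = 5.3.
With uncorrelated errors the cross-covariances are all true-score covariance, so they carry over unchanged; only the diagonal terms shrink to ρᵢσᵢ².
True-score variance = [0.74 + 0.82 + 0.79] + 2.3 = 2.35 + 2.3 = 4.65.
Reliability = 4.65 / 5.3 = 0.8774.

0.8774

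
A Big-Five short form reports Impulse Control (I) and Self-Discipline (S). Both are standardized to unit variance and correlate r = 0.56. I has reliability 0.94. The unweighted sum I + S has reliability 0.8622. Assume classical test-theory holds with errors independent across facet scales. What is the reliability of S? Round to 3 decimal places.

0.630

Var(I+S) = 2 + 2·0.56 = 3.120.
True-score variance = ρ_I + ρ_S + 2·0.56, so 0.8622 = (0.94 + ρ_S + 1.12) / 3.120.
ρ_S = 0.8622·3.120 − 0.94 − 1.12 = 0.630.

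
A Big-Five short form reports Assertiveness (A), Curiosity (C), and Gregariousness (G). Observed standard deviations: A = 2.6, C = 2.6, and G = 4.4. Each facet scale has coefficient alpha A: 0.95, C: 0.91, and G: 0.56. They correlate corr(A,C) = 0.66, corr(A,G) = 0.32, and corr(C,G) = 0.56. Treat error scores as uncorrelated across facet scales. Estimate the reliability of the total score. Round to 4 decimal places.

0.8472

Var(A+C+G) = 2.6² + 2.6² + 4.4² + 2·[2.6·2.6·0.66 + 2.6·4.4·0.32 + 2.6·4.4·0.56] = 32.88 + 29.0576 = 61.9376.
Because errors are independent across components, Cov(Tᵢ,Tⱼ) = Cov(Xᵢ,Xⱼ); the off-diagonal part of the true-score variance is the same as above.
True-score variance = [2.6²·0.95 + 2.6²·0.91 + 4.4²·0.56] + 29.0576 = 23.4152 + 29.0576 = 52.4728.
Reliability = 52.4728 / 61.9376 = 0.8472.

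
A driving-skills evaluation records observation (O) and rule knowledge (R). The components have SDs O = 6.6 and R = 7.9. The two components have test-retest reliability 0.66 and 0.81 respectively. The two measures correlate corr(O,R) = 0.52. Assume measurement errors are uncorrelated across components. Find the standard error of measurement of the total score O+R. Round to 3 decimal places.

5.164

Var(total) = 105.97 + 54.2256 = 160.196.
True-score variance = 79.3017 + 54.2256 = 133.527, so reliability = 0.8335.
Error variance = 160.196 − 133.527 = 26.6683; SEM = √26.6683 = 5.164.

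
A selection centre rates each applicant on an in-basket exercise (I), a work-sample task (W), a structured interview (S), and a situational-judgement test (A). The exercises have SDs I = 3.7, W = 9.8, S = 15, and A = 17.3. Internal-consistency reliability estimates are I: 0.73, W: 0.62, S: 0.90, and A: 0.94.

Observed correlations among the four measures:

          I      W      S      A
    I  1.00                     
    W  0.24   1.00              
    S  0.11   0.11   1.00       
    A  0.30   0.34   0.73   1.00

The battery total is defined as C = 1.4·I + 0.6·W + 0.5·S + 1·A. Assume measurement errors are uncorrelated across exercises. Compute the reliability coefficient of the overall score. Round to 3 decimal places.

0.942

Var(C) = 1.4²·3.7² + 0.6²·9.8² + 0.5²·15² + 17.3² + 2·[0.84·3.7·9.8·0.24 + 0.7·3.7·15·0.11 + 1.4·3.7·17.3·0.30 + 0.3·9.8·15·0.11 + 0.6·9.8·17.3·0.34 + 0.5·15·17.3·0.73] = 416.947 + 345.245 = 762.192.
Under uncorrelated errors the observed covariances equal the true-score covariances, so only the own-variance terms attenuate.
True-score variance = [1.4²·3.7²·0.73 + 0.6²·9.8²·0.62 + 0.5²·15²·0.90 + 17.3²·0.94] + 345.245 = 372.981 + 345.245 = 718.226.
Reliability = 718.226 / 762.192 = 0.942.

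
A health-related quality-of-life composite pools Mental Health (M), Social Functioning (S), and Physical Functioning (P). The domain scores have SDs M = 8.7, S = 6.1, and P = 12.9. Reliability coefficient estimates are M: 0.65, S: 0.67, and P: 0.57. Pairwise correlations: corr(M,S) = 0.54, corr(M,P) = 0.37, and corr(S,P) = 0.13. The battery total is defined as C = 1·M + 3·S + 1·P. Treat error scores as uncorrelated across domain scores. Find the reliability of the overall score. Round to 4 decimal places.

0.7665

Var(C) = 8.7² + 3²·6.1² + 12.9² + 2·[3·8.7·6.1·0.54 + 8.7·12.9·0.37 + 3·6.1·12.9·0.13] = 576.99 + 316.375 = 893.365.
Under uncorrelated errors the observed covariances equal the true-score covariances, so only the own-variance terms attenuate.
True-score variance = [8.7²·0.65 + 3²·6.1²·0.67 + 12.9²·0.57] + 316.375 = 368.428 + 316.375 = 684.804.
Reliability = 684.804 / 893.365 = 0.7665.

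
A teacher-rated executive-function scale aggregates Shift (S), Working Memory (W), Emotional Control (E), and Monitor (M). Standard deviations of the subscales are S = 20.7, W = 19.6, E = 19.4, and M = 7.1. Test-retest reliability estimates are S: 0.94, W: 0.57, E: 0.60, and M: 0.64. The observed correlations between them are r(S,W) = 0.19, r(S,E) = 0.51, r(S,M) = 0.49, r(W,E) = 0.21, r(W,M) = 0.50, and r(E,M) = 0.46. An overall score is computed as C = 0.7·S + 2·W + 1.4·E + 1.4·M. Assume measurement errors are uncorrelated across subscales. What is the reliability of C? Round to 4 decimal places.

0.7732

Var(C) = 0.7²·20.7² + 2²·19.6² + 1.4²·19.4² + 1.4²·7.1² + 2·[1.4·20.7·19.6·0.19 + 0.98·20.7·19.4·0.51 + 0.98·20.7·7.1·0.49 + 2.8·19.6·19.4·0.21 + 2.8·19.6·7.1·0.50 + 1.96·19.4·7.1·0.46] = 2583.07 + 1843.6 = 4426.66.
Because errors are independent across components, Cov(Tᵢ,Tⱼ) = Cov(Xᵢ,Xⱼ); the off-diagonal part of the true-score variance is the same as above.
True-score variance = [0.7²·20.7²·0.94 + 2²·19.6²·0.57 + 1.4²·19.4²·0.60 + 1.4²·7.1²·0.64] + 1843.6 = 1579.08 + 1843.6 = 3422.68.
Reliability = 3422.68 / 4426.66 = 0.7732.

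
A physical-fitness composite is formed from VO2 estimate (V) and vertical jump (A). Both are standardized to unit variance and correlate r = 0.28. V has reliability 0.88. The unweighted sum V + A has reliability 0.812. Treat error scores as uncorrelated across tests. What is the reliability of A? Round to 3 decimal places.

Var(V+A) = 2 + 2·0.28 = 2.560.
True-score variance = ρ_V + ρ_A + 2·0.28, so 0.812 = (0.88 + ρ_A + 0.56) / 2.560.
ρ_A = 0.812·2.560 − 0.88 − 0.56 = 0.639.

0.639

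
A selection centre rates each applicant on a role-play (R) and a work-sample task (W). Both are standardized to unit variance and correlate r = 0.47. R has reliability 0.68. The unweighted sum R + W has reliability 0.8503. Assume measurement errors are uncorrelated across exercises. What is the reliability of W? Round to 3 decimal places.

0.880

Var(R+W) = 2 + 2·0.47 = 2.940.
True-score variance = ρ_R + ρ_W + 2·0.47, so 0.8503 = (0.68 + ρ_W + 0.94) / 2.940.
ρ_W = 0.8503·2.940 − 0.68 − 0.94 = 0.880.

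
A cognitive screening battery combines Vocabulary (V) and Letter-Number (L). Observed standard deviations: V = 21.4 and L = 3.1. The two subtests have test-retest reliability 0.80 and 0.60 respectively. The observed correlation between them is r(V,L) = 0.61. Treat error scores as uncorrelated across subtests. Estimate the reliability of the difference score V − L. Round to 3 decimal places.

Var(V−L) = 21.4² + 3.1² − 2·21.4·3.1·0.61 = 467.57 − 80.9348 = 386.635.
Under uncorrelated errors the observed covariances equal the true-score covariances, so only the own-variance terms attenuate.
True-score variance = [21.4²·0.80 + 3.1²·0.60] − 80.9348 = 372.134 − 80.9348 = 291.199.
Reliability = 291.199 / 386.635 = 0.753.

0.753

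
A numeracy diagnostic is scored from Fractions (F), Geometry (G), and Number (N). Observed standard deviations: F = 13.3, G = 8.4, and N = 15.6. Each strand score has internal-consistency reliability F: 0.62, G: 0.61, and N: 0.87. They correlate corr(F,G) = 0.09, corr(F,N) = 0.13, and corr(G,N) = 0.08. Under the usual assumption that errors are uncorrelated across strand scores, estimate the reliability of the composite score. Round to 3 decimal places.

Var(F+G+N) = 13.3² + 8.4² + 15.6² + 2·[13.3·8.4·0.09 + 13.3·15.6·0.13 + 8.4·15.6·0.08] = 490.81 + 95.0208 = 585.831.
With uncorrelated errors the cross-covariances are all true-score covariance, so they carry over unchanged; only the diagonal terms shrink to ρᵢσᵢ².
True-score variance = [13.3²·0.62 + 8.4²·0.61 + 15.6²·0.87] + 95.0208 = 364.437 + 95.0208 = 459.457.
Reliability = 459.457 / 585.831 = 0.784.

0.784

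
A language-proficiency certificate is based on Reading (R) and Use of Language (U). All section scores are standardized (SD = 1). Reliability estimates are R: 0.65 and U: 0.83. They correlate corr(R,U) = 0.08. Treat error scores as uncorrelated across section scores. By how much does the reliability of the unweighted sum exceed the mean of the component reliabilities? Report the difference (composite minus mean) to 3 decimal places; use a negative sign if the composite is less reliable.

Var(sum) = 2 + 0.16 = 2.16; true-score variance = 1.48 + 0.16 = 1.64; composite reliability = 0.7593.
Mean component reliability = 0.7400.
Difference = 0.7593 − 0.7400 = 0.019.

0.019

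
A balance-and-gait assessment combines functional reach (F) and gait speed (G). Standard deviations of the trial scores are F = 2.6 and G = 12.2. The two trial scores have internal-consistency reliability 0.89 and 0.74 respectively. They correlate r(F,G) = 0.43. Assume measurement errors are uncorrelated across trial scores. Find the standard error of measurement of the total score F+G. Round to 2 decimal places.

6.28

Var(total) = 155.6 + 27.2792 = 182.879.
True-score variance = 116.158 + 27.2792 = 143.437, so reliability = 0.7843.
Error variance = 182.879 − 143.437 = 39.442; SEM = √39.442 = 6.28.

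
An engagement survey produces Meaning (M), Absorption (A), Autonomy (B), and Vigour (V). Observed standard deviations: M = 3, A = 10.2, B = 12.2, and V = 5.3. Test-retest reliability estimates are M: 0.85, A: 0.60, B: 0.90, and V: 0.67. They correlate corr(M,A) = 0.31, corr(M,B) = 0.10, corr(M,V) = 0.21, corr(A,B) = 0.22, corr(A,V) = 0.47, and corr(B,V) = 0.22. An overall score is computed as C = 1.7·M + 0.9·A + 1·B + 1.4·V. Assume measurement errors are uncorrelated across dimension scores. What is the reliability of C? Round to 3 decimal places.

0.865

Var(C) = 1.7²·3² + 0.9²·10.2² + 12.2² + 1.4²·5.3² + 2·[1.53·3·10.2·0.31 + 1.7·3·12.2·0.10 + 2.38·3·5.3·0.21 + 0.9·10.2·12.2·0.22 + 1.26·10.2·5.3·0.47 + 1.4·12.2·5.3·0.22] = 314.179 + 210.502 = 524.681.
With uncorrelated errors the cross-covariances are all true-score covariance, so they carry over unchanged; only the diagonal terms shrink to ρᵢσᵢ².
True-score variance = [1.7²·3²·0.85 + 0.9²·10.2²·0.60 + 12.2²·0.90 + 1.4²·5.3²·0.67] + 210.502 = 243.516 + 210.502 = 454.018.
Reliability = 454.018 / 524.681 = 0.865.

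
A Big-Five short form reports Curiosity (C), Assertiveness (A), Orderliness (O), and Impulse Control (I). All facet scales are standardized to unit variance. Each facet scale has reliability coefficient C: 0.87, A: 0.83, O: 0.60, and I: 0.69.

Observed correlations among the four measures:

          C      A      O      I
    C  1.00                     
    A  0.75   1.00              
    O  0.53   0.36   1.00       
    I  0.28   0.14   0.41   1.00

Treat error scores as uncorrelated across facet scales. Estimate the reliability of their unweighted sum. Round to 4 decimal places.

Var(C+A+O+I) = 4 + 2·[0.75 + 0.53 + 0.28 + 0.36 + 0.14 + 0.41] = 4 + 4.94 = 8.94.
With uncorrelated errors the cross-covariances are all true-score covariance, so they carry over unchanged; only the diagonal terms shrink to ρᵢσᵢ².
True-score variance = [0.87 + 0.83 + 0.60 + 0.69] + 4.94 = 2.99 + 4.94 = 7.93.
Reliability = 7.93 / 8.94 = 0.8870.

0.8870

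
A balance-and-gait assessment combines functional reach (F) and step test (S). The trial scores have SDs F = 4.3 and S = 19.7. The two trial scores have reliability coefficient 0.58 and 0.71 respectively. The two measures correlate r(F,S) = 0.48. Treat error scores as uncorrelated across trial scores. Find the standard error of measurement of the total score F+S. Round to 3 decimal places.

10.969

Var(total) = 406.58 + 81.3216 = 487.902.
True-score variance = 286.268 + 81.3216 = 367.59, so reliability = 0.7534.
Error variance = 487.902 − 367.59 = 120.312; SEM = √120.312 = 10.969.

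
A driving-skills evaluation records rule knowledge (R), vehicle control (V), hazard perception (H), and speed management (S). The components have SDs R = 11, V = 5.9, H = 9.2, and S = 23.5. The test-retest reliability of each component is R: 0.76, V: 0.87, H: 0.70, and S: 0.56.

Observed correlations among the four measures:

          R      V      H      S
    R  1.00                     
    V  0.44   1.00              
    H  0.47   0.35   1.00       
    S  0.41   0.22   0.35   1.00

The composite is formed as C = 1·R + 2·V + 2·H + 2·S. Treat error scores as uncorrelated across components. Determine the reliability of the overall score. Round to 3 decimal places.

0.753

Var(C) = 11² + 2²·5.9² + 2²·9.2² + 2²·23.5² + 2·[2·11·5.9·0.44 + 2·11·9.2·0.47 + 2·11·23.5·0.41 + 4·5.9·9.2·0.35 + 4·5.9·23.5·0.22 + 4·9.2·23.5·0.35] = 2807.8 + 1729.79 = 4537.59.
Under uncorrelated errors the observed covariances equal the true-score covariances, so only the own-variance terms attenuate.
True-score variance = [11²·0.76 + 2²·5.9²·0.87 + 2²·9.2²·0.70 + 2²·23.5²·0.56] + 1729.79 = 1687.13 + 1729.79 = 3416.92.
Reliability = 3416.92 / 4537.59 = 0.753.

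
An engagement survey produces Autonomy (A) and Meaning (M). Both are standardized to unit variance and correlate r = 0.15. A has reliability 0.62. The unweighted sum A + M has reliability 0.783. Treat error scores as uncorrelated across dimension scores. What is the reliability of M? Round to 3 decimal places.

0.881

Var(A+M) = 2 + 2·0.15 = 2.300.
True-score variance = ρ_A + ρ_M + 2·0.15, so 0.783 = (0.62 + ρ_M + 0.30) / 2.300.
ρ_M = 0.783·2.300 − 0.62 − 0.30 = 0.881.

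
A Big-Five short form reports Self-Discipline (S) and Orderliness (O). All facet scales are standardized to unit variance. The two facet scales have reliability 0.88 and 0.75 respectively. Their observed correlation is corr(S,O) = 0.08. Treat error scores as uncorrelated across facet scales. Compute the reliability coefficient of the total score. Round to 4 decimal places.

0.8287

Var(S+O) = 2 + 2·[0.08] = 2 + 0.16 = 2.16.
With uncorrelated errors the cross-covariances are all true-score covariance, so they carry over unchanged; only the diagonal terms shrink to ρᵢσᵢ².
True-score variance = [0.88 + 0.75] + 0.16 = 1.63 + 0.16 = 1.79.
Reliability = 1.79 / 2.16 = 0.8287.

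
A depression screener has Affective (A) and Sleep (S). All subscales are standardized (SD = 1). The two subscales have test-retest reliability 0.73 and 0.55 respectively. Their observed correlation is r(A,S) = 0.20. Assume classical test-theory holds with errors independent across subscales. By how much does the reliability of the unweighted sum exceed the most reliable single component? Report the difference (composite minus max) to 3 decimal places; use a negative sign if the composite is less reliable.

Var(sum) = 2 + 0.4 = 2.4; true-score variance = 1.28 + 0.4 = 1.68; composite reliability = 0.7000.
Max component reliability = 0.7300.
Difference = 0.7000 − 0.7300 = -0.030.

-0.030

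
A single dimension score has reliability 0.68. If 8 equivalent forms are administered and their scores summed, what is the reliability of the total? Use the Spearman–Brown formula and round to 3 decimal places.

0.944

ρ_k = kρ / (1 + (k−1)ρ) = 8·0.68 / (1 + 7·0.68) = 5.440 / 5.760 = 0.944.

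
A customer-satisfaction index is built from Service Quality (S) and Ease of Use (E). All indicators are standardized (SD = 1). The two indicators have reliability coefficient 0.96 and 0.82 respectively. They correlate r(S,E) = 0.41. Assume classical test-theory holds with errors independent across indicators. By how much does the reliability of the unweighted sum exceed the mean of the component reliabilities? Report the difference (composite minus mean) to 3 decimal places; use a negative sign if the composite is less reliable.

0.032

Var(sum) = 2 + 0.82 = 2.82; true-score variance = 1.78 + 0.82 = 2.6; composite reliability = 0.9220.
Mean component reliability = 0.8900.
Difference = 0.9220 − 0.8900 = 0.032.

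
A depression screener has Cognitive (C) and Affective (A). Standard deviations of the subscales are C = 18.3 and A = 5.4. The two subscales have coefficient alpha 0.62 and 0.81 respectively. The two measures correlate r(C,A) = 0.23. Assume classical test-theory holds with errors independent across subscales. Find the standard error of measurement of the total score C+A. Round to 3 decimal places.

11.524

Var(total) = 364.05 + 45.4572 = 409.507.
True-score variance = 231.251 + 45.4572 = 276.709, so reliability = 0.6757.
Error variance = 409.507 − 276.709 = 132.799; SEM = √132.799 = 11.524.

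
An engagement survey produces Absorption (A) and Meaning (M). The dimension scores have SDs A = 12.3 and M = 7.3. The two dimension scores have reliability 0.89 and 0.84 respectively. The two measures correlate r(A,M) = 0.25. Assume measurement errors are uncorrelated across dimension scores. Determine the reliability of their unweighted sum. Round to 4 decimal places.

Var(A+M) = 12.3² + 7.3² + 2·[12.3·7.3·0.25] = 204.58 + 44.895 = 249.475.
Under uncorrelated errors the observed covariances equal the true-score covariances, so only the own-variance terms attenuate.
True-score variance = [12.3²·0.89 + 7.3²·0.84] + 44.895 = 179.412 + 44.895 = 224.307.
Reliability = 224.307 / 249.475 = 0.8991.

0.8991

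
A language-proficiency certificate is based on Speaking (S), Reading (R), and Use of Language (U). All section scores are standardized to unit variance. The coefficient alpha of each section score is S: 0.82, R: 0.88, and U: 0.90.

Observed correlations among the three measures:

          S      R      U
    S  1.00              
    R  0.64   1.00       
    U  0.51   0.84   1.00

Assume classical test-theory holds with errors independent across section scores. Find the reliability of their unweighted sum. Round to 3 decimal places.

0.943

Var(S+R+U) = 3 + 2·[0.64 + 0.51 + 0.84] = 3 + 3.98 = 6.98.
With uncorrelated errors the cross-covariances are all true-score covariance, so they carry over unchanged; only the diagonal terms shrink to ρᵢσᵢ².
True-score variance = [0.82 + 0.88 + 0.90] + 3.98 = 2.6 + 3.98 = 6.58.
Reliability = 6.58 / 6.98 = 0.943.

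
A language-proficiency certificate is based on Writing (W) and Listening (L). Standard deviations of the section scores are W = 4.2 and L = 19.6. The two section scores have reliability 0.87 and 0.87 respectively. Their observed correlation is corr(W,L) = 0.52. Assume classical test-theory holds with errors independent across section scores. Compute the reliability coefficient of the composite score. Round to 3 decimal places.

0.893

Var(W+L) = 4.2² + 19.6² + 2·[4.2·19.6·0.52] = 401.8 + 85.6128 = 487.413.
Under uncorrelated errors the observed covariances equal the true-score covariances, so only the own-variance terms attenuate.
True-score variance = [4.2²·0.87 + 19.6²·0.87] + 85.6128 = 349.566 + 85.6128 = 435.179.
Reliability = 435.179 / 487.413 = 0.893.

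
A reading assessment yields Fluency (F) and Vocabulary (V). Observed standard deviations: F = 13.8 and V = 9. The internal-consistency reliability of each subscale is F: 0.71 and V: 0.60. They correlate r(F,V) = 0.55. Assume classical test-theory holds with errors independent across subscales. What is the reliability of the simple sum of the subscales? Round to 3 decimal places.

0.785

Var(F+V) = 13.8² + 9² + 2·[13.8·9·0.55] = 271.44 + 136.62 = 408.06.
Because errors are independent across components, Cov(Tᵢ,Tⱼ) = Cov(Xᵢ,Xⱼ); the off-diagonal part of the true-score variance is the same as above.
True-score variance = [13.8²·0.71 + 9²·0.60] + 136.62 = 183.812 + 136.62 = 320.432.
Reliability = 320.432 / 408.06 = 0.785.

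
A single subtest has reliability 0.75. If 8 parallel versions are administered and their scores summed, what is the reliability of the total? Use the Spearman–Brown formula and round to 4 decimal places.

ρ_k = kρ / (1 + (k−1)ρ) = 8·0.75 / (1 + 7·0.75) = 6.000 / 6.250 = 0.9600.

0.9600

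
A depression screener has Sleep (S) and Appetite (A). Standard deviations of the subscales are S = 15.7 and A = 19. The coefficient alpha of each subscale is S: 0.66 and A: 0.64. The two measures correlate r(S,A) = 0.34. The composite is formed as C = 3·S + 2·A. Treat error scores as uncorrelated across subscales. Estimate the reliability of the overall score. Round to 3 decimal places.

Var(C) = 3²·15.7² + 2²·19² + 2·[6·15.7·19·0.34] = 3662.41 + 1217.06 = 4879.47.
Under uncorrelated errors the observed covariances equal the true-score covariances, so only the own-variance terms attenuate.
True-score variance = [3²·15.7²·0.66 + 2²·19²·0.64] + 1217.06 = 2388.31 + 1217.06 = 3605.37.
Reliability = 3605.37 / 4879.47 = 0.739.

0.739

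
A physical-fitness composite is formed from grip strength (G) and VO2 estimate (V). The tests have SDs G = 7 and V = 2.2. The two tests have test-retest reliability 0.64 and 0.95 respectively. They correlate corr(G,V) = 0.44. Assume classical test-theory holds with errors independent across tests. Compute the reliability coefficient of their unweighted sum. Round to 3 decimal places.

Var(G+V) = 7² + 2.2² + 2·[7·2.2·0.44] = 53.84 + 13.552 = 67.392.
Because errors are independent across components, Cov(Tᵢ,Tⱼ) = Cov(Xᵢ,Xⱼ); the off-diagonal part of the true-score variance is the same as above.
True-score variance = [7²·0.64 + 2.2²·0.95] + 13.552 = 35.958 + 13.552 = 49.51.
Reliability = 49.51 / 67.392 = 0.735.

0.735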